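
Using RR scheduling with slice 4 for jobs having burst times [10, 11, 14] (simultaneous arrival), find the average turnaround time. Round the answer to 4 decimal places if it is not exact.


Time quantum = 4
Execution trace:
  J1 runs 4 units, time = 4
  J2 runs 4 units, time = 8
  J3 runs 4 units, time = 12
  J1 runs 4 units, time = 16
  J2 runs 4 units, time = 20
  J3 runs 4 units, time = 24
  J1 runs 2 units, time = 26
  J2 runs 3 units, time = 29
  J3 runs 4 units, time = 33
  J3 runs 2 units, time = 35
Finish times: [26, 29, 35]
Average turnaround = 90/3 = 30.0

30.0


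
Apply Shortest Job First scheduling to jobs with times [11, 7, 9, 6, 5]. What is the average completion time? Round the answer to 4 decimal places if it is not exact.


SJF order (ascending): [5, 6, 7, 9, 11]
Completion times:
  Job 1: burst=5, C=5
  Job 2: burst=6, C=11
  Job 3: burst=7, C=18
  Job 4: burst=9, C=27
  Job 5: burst=11, C=38
Average completion = 99/5 = 19.8

19.8


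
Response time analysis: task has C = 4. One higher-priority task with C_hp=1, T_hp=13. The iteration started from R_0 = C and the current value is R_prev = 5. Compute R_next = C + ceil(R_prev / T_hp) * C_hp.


R_next = C + ceil(R_prev / T_hp) * C_hp
ceil(5 / 13) = ceil(0.3846) = 1
Interference = 1 * 1 = 1
R_next = 4 + 1 = 5
R_next = R_prev, so the iteration has converged (response time = 5).

5


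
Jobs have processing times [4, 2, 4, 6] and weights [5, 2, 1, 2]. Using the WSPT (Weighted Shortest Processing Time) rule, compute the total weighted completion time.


Compute p/w ratios and sort ascending (WSPT): [(4, 5), (2, 2), (6, 2), (4, 1)]
Compute weighted completion times:
  Job (p=4,w=5): C=4, w*C=5*4=20
  Job (p=2,w=2): C=6, w*C=2*6=12
  Job (p=6,w=2): C=12, w*C=2*12=24
  Job (p=4,w=1): C=16, w*C=1*16=16
Total weighted completion time = 72

72


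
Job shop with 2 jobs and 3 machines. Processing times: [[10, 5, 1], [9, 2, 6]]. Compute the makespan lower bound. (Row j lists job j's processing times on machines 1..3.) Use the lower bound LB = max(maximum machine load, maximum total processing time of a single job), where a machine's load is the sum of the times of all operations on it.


Machine loads:
  Machine 1: 10 + 9 = 19
  Machine 2: 5 + 2 = 7
  Machine 3: 1 + 6 = 7
Max machine load = 19
Job totals:
  Job 1: 16
  Job 2: 17
Max job total = 17
Lower bound = max(19, 17) = 19

19


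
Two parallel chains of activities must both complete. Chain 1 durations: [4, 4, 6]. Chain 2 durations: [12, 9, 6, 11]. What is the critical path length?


Path A total = 4 + 4 + 6 = 14
Path B total = 12 + 9 + 6 + 11 = 38
Critical path = longest path = max(14, 38) = 38

38


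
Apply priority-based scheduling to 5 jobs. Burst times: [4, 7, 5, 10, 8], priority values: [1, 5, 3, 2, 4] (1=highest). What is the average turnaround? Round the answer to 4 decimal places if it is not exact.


Sort by priority (ascending = highest first):
Order: [(1, 4), (2, 10), (3, 5), (4, 8), (5, 7)]
Completion times:
  Priority 1, burst=4, C=4
  Priority 2, burst=10, C=14
  Priority 3, burst=5, C=19
  Priority 4, burst=8, C=27
  Priority 5, burst=7, C=34
Average turnaround = 98/5 = 19.6

19.6


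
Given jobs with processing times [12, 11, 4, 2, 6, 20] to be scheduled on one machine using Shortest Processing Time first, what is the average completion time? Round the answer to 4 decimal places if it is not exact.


Sort jobs by processing time (SPT order): [2, 4, 6, 11, 12, 20]
Compute completion times sequentially:
  Job 1: processing = 2, completes at 2
  Job 2: processing = 4, completes at 6
  Job 3: processing = 6, completes at 12
  Job 4: processing = 11, completes at 23
  Job 5: processing = 12, completes at 35
  Job 6: processing = 20, completes at 55
Sum of completion times = 133
Average completion time = 133/6 = 22.1667

22.1667


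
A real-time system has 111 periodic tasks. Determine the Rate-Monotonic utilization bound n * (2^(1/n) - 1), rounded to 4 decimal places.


Compute 2^(1/111) = 1.0062641072
Subtract 1: 1.0062641072 - 1 = 0.0062641072
Multiply by n: 111 * 0.0062641072 = 0.6953158992
Round to 4 dp: 0.6953

0.6953


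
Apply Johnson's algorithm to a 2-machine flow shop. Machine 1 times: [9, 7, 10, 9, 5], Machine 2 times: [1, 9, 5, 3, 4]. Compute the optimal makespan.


Apply Johnson's rule:
  Group 1 (a <= b): [(2, 7, 9)]
  Group 2 (a > b): [(3, 10, 5), (5, 5, 4), (4, 9, 3), (1, 9, 1)]
Optimal job order: [2, 3, 5, 4, 1]
Schedule:
  Job 2: M1 done at 7, M2 done at 16
  Job 3: M1 done at 17, M2 done at 22
  Job 5: M1 done at 22, M2 done at 26
  Job 4: M1 done at 31, M2 done at 34
  Job 1: M1 done at 40, M2 done at 41
Makespan = 41

41


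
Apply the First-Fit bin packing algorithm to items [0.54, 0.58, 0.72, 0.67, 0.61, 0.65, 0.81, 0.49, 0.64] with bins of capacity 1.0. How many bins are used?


Place items sequentially using First-Fit:
  Item 0.54 -> new Bin 1
  Item 0.58 -> new Bin 2
  Item 0.72 -> new Bin 3
  Item 0.67 -> new Bin 4
  Item 0.61 -> new Bin 5
  Item 0.65 -> new Bin 6
  Item 0.81 -> new Bin 7
  Item 0.49 -> new Bin 8
  Item 0.64 -> new Bin 9
Total bins used = 9

9


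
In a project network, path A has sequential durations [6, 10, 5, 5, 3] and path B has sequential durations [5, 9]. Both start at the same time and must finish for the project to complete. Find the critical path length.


Path A total = 6 + 10 + 5 + 5 + 3 = 29
Path B total = 5 + 9 = 14
Critical path = longest path = max(29, 14) = 29

29


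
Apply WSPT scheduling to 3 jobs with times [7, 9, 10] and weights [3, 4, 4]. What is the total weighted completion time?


Compute p/w ratios and sort ascending (WSPT): [(9, 4), (7, 3), (10, 4)]
Compute weighted completion times:
  Job (p=9,w=4): C=9, w*C=4*9=36
  Job (p=7,w=3): C=16, w*C=3*16=48
  Job (p=10,w=4): C=26, w*C=4*26=104
Total weighted completion time = 188

188


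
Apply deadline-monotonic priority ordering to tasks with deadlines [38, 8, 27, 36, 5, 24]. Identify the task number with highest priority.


Sort tasks by relative deadline (ascending):
  Task 5: deadline = 5
  Task 2: deadline = 8
  Task 6: deadline = 24
  Task 3: deadline = 27
  Task 4: deadline = 36
  Task 1: deadline = 38
Priority order (highest first): [5, 2, 6, 3, 4, 1]
Highest priority task = 5

5


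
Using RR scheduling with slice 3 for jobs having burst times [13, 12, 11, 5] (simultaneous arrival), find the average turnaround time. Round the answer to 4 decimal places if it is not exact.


Time quantum = 3
Execution trace:
  J1 runs 3 units, time = 3
  J2 runs 3 units, time = 6
  J3 runs 3 units, time = 9
  J4 runs 3 units, time = 12
  J1 runs 3 units, time = 15
  J2 runs 3 units, time = 18
  J3 runs 3 units, time = 21
  J4 runs 2 units, time = 23
  J1 runs 3 units, time = 26
  J2 runs 3 units, time = 29
  J3 runs 3 units, time = 32
  J1 runs 3 units, time = 35
  J2 runs 3 units, time = 38
  J3 runs 2 units, time = 40
  J1 runs 1 units, time = 41
Finish times: [41, 38, 40, 23]
Average turnaround = 142/4 = 35.5

35.5


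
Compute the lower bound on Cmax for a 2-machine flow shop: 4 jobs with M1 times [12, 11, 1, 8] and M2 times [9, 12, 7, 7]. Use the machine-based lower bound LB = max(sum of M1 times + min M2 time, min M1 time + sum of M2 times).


LB1 = sum(M1 times) + min(M2 times) = 32 + 7 = 39
LB2 = min(M1 times) + sum(M2 times) = 1 + 35 = 36
Lower bound = max(LB1, LB2) = max(39, 36) = 39

39


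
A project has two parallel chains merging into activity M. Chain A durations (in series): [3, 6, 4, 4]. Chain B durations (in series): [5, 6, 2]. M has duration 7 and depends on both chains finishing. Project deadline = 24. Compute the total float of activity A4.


Forward pass: ES(A4) = sum of predecessors on chain A = 13
EF = ES + duration = 13 + 4 = 17
Backward pass: LF(M) = deadline = 24; LS(M) = 24 - 7 = 17
LF(A4) = LS(M) - sum(successors on chain A) = 17 - 0 = 17
LS = LF - duration = 17 - 4 = 13
Total float = LS - ES = 13 - 13 = 0

0


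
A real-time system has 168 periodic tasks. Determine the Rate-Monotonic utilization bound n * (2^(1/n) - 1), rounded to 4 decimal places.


Compute 2^(1/168) = 1.0041343992
Subtract 1: 1.0041343992 - 1 = 0.0041343992
Multiply by n: 168 * 0.0041343992 = 0.6945790656
Round to 4 dp: 0.6946

0.6946


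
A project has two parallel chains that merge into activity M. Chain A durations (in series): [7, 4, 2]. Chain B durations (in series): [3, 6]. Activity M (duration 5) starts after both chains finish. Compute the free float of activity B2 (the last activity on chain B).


ES(B2) = sum of predecessors on chain B = 3
EF(B2) = ES + duration = 3 + 6 = 9
Successor of B2 is M. ES(M) = max(sum(A), sum(B)) = max(13, 9) = 13
Free float = ES(successor) - EF(current) = 13 - 9 = 4

4


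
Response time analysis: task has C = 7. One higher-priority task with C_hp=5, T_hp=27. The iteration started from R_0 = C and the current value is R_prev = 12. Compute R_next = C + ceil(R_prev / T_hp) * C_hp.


R_next = C + ceil(R_prev / T_hp) * C_hp
ceil(12 / 27) = ceil(0.4444) = 1
Interference = 1 * 5 = 5
R_next = 7 + 5 = 12
R_next = R_prev, so the iteration has converged (response time = 12).

12


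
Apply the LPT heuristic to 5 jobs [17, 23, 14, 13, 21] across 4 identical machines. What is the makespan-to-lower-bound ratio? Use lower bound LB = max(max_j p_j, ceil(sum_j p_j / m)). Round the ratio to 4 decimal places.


LPT order: [23, 21, 17, 14, 13]
Machine loads after assignment: [23, 21, 17, 27]
LPT makespan = 27
Lower bound = max(max_job, ceil(total/4)) = max(23, 22) = 23
Ratio = 27 / 23 = 1.1739

1.1739


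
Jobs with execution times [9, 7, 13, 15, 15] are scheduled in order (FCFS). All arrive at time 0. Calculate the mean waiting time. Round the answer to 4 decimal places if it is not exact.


FCFS order (as given): [9, 7, 13, 15, 15]
Waiting times:
  Job 1: wait = 0
  Job 2: wait = 9
  Job 3: wait = 16
  Job 4: wait = 29
  Job 5: wait = 44
Sum of waiting times = 98
Average waiting time = 98/5 = 19.6

19.6


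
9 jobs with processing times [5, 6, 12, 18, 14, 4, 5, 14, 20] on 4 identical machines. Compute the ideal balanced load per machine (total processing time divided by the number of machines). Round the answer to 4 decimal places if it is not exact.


Total processing time = 5 + 6 + 12 + 18 + 14 + 4 + 5 + 14 + 20 = 98
Number of machines = 4
Ideal balanced load = 98 / 4 = 24.5

24.5


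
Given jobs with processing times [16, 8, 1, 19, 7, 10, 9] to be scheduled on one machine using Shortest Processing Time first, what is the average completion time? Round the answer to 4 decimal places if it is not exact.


Sort jobs by processing time (SPT order): [1, 7, 8, 9, 10, 16, 19]
Compute completion times sequentially:
  Job 1: processing = 1, completes at 1
  Job 2: processing = 7, completes at 8
  Job 3: processing = 8, completes at 16
  Job 4: processing = 9, completes at 25
  Job 5: processing = 10, completes at 35
  Job 6: processing = 16, completes at 51
  Job 7: processing = 19, completes at 70
Sum of completion times = 206
Average completion time = 206/7 = 29.4286

29.4286


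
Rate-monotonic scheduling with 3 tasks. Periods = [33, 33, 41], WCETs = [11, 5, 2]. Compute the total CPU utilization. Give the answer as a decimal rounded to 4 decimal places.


Compute individual utilizations (exact fractions):
  Task 1: C/T = 11/33 = 1/3 (approx. 0.3333)
  Task 2: C/T = 5/33 (approx. 0.1515)
  Task 3: C/T = 2/41 (approx. 0.0488)
Total utilization U = 1/3 + 5/33 + 2/41 = 722/1353
Rounded to 4 decimal places: U = 0.5336
RM (Liu & Layland) bound for 3 tasks = 0.779763; compare with U = 722/1353 (approx. 0.533629)
U <= bound, so schedulable by RM sufficient condition.

0.5336


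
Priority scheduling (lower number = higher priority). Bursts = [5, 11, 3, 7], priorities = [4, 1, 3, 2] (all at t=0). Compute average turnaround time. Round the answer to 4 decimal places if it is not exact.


Sort by priority (ascending = highest first):
Order: [(1, 11), (2, 7), (3, 3), (4, 5)]
Completion times:
  Priority 1, burst=11, C=11
  Priority 2, burst=7, C=18
  Priority 3, burst=3, C=21
  Priority 4, burst=5, C=26
Average turnaround = 76/4 = 19.0

19.0


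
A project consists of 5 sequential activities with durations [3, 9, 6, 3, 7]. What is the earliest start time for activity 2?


Activity 2 starts after activities 1 through 1 complete.
Predecessor durations: [3]
ES = 3 = 3

3


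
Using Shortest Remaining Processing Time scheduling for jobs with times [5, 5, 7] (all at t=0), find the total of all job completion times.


Since all jobs arrive at t=0, SRPT equals SPT ordering.
SPT order: [5, 5, 7]
Completion times:
  Job 1: p=5, C=5
  Job 2: p=5, C=10
  Job 3: p=7, C=17
Total completion time = 5 + 10 + 17 = 32

32


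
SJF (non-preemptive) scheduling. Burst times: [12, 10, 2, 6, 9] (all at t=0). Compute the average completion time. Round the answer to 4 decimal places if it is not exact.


SJF order (ascending): [2, 6, 9, 10, 12]
Completion times:
  Job 1: burst=2, C=2
  Job 2: burst=6, C=8
  Job 3: burst=9, C=17
  Job 4: burst=10, C=27
  Job 5: burst=12, C=39
Average completion = 93/5 = 18.6

18.6


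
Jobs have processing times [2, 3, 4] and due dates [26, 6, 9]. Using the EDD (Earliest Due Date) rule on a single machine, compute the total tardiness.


Sort by due date (EDD order): [(3, 6), (4, 9), (2, 26)]
Compute completion times and tardiness:
  Job 1: p=3, d=6, C=3, tardiness=max(0,3-6)=0
  Job 2: p=4, d=9, C=7, tardiness=max(0,7-9)=0
  Job 3: p=2, d=26, C=9, tardiness=max(0,9-26)=0
Total tardiness = 0

0


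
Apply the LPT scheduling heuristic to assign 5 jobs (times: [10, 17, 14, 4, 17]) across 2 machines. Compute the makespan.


Sort jobs in decreasing order (LPT): [17, 17, 14, 10, 4]
Assign each job to the least loaded machine:
  Machine 1: jobs [17, 14], load = 31
  Machine 2: jobs [17, 10, 4], load = 31
Makespan = max load = 31

31


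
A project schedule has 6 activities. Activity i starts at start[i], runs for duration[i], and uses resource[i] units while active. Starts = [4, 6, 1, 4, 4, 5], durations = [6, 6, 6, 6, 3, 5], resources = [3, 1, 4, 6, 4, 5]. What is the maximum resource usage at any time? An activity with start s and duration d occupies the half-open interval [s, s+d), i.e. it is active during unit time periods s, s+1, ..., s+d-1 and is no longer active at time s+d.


Each activity i is active on [start_i, start_i + duration_i).
Compute total resource usage per time slot:
  t=0: active resources = [], total = 0
  t=1: active resources = [4], total = 4
  t=2: active resources = [4], total = 4
  t=3: active resources = [4], total = 4
  t=4: active resources = [3, 4, 6, 4], total = 17
  t=5: active resources = [3, 4, 6, 4, 5], total = 22
  t=6: active resources = [3, 1, 4, 6, 4, 5], total = 23
  t=7: active resources = [3, 1, 6, 5], total = 15
  t=8: active resources = [3, 1, 6, 5], total = 15
  t=9: active resources = [3, 1, 6, 5], total = 15
  t=10: active resources = [1], total = 1
  t=11: active resources = [1], total = 1
Peak resource demand = 23

23


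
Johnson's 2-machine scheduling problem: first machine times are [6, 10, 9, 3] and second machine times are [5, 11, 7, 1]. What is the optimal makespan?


Apply Johnson's rule:
  Group 1 (a <= b): [(2, 10, 11)]
  Group 2 (a > b): [(3, 9, 7), (1, 6, 5), (4, 3, 1)]
Optimal job order: [2, 3, 1, 4]
Schedule:
  Job 2: M1 done at 10, M2 done at 21
  Job 3: M1 done at 19, M2 done at 28
  Job 1: M1 done at 25, M2 done at 33
  Job 4: M1 done at 28, M2 done at 34
Makespan = 34

34


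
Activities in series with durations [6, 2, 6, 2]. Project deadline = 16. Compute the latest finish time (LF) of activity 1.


LF(activity 1) = deadline - sum of successor durations
Successors: activities 2 through 4 with durations [2, 6, 2]
Sum of successor durations = 10
LF = 16 - 10 = 6

6


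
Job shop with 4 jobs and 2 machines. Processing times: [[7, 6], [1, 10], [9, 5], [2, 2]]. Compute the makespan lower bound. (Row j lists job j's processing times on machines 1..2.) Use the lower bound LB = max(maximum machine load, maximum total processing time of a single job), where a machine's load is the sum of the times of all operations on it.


Machine loads:
  Machine 1: 7 + 1 + 9 + 2 = 19
  Machine 2: 6 + 10 + 5 + 2 = 23
Max machine load = 23
Job totals:
  Job 1: 13
  Job 2: 11
  Job 3: 14
  Job 4: 4
Max job total = 14
Lower bound = max(23, 14) = 23

23


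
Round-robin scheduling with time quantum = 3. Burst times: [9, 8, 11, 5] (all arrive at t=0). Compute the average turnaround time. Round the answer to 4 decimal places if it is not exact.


Time quantum = 3
Execution trace:
  J1 runs 3 units, time = 3
  J2 runs 3 units, time = 6
  J3 runs 3 units, time = 9
  J4 runs 3 units, time = 12
  J1 runs 3 units, time = 15
  J2 runs 3 units, time = 18
  J3 runs 3 units, time = 21
  J4 runs 2 units, time = 23
  J1 runs 3 units, time = 26
  J2 runs 2 units, time = 28
  J3 runs 3 units, time = 31
  J3 runs 2 units, time = 33
Finish times: [26, 28, 33, 23]
Average turnaround = 110/4 = 27.5

27.5


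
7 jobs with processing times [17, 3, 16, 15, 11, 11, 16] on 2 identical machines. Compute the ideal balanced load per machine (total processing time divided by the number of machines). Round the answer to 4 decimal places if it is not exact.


Total processing time = 17 + 3 + 16 + 15 + 11 + 11 + 16 = 89
Number of machines = 2
Ideal balanced load = 89 / 2 = 44.5

44.5


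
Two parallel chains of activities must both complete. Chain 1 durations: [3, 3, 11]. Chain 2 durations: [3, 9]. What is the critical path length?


Path A total = 3 + 3 + 11 = 17
Path B total = 3 + 9 = 12
Critical path = longest path = max(17, 12) = 17

17


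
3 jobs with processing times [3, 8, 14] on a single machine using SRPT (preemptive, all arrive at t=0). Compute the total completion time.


Since all jobs arrive at t=0, SRPT equals SPT ordering.
SPT order: [3, 8, 14]
Completion times:
  Job 1: p=3, C=3
  Job 2: p=8, C=11
  Job 3: p=14, C=25
Total completion time = 3 + 11 + 25 = 39

39


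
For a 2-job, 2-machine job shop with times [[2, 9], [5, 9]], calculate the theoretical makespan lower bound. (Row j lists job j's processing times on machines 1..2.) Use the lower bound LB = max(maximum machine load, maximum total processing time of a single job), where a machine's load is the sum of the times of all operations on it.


Machine loads:
  Machine 1: 2 + 5 = 7
  Machine 2: 9 + 9 = 18
Max machine load = 18
Job totals:
  Job 1: 11
  Job 2: 14
Max job total = 14
Lower bound = max(18, 14) = 18

18


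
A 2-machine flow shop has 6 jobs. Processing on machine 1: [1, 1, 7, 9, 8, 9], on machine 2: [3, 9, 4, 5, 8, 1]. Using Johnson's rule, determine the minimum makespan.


Apply Johnson's rule:
  Group 1 (a <= b): [(1, 1, 3), (2, 1, 9), (5, 8, 8)]
  Group 2 (a > b): [(4, 9, 5), (3, 7, 4), (6, 9, 1)]
Optimal job order: [1, 2, 5, 4, 3, 6]
Schedule:
  Job 1: M1 done at 1, M2 done at 4
  Job 2: M1 done at 2, M2 done at 13
  Job 5: M1 done at 10, M2 done at 21
  Job 4: M1 done at 19, M2 done at 26
  Job 3: M1 done at 26, M2 done at 30
  Job 6: M1 done at 35, M2 done at 36
Makespan = 36

36


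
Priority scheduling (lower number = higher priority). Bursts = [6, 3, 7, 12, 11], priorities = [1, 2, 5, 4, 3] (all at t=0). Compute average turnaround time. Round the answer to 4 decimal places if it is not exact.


Sort by priority (ascending = highest first):
Order: [(1, 6), (2, 3), (3, 11), (4, 12), (5, 7)]
Completion times:
  Priority 1, burst=6, C=6
  Priority 2, burst=3, C=9
  Priority 3, burst=11, C=20
  Priority 4, burst=12, C=32
  Priority 5, burst=7, C=39
Average turnaround = 106/5 = 21.2

21.2


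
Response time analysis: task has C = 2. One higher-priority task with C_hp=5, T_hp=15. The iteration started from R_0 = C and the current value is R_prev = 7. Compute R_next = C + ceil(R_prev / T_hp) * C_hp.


R_next = C + ceil(R_prev / T_hp) * C_hp
ceil(7 / 15) = ceil(0.4667) = 1
Interference = 1 * 5 = 5
R_next = 2 + 5 = 7
R_next = R_prev, so the iteration has converged (response time = 7).

7


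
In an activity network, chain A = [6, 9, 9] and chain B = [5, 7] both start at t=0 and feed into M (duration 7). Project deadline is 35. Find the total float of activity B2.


Forward pass: ES(B2) = sum of predecessors on chain B = 5
EF = ES + duration = 5 + 7 = 12
Backward pass: LF(M) = deadline = 35; LS(M) = 35 - 7 = 28
LF(B2) = LS(M) - sum(successors on chain B) = 28 - 0 = 28
LS = LF - duration = 28 - 7 = 21
Total float = LS - ES = 21 - 5 = 16

16


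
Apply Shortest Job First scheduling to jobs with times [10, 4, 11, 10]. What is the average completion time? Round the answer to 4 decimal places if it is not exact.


SJF order (ascending): [4, 10, 10, 11]
Completion times:
  Job 1: burst=4, C=4
  Job 2: burst=10, C=14
  Job 3: burst=10, C=24
  Job 4: burst=11, C=35
Average completion = 77/4 = 19.25

19.25


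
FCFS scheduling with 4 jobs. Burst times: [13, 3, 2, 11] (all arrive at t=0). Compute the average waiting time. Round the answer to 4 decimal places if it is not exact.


FCFS order (as given): [13, 3, 2, 11]
Waiting times:
  Job 1: wait = 0
  Job 2: wait = 13
  Job 3: wait = 16
  Job 4: wait = 18
Sum of waiting times = 47
Average waiting time = 47/4 = 11.75

11.75


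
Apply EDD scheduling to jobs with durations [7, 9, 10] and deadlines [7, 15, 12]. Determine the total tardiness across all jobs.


Sort by due date (EDD order): [(7, 7), (10, 12), (9, 15)]
Compute completion times and tardiness:
  Job 1: p=7, d=7, C=7, tardiness=max(0,7-7)=0
  Job 2: p=10, d=12, C=17, tardiness=max(0,17-12)=5
  Job 3: p=9, d=15, C=26, tardiness=max(0,26-15)=11
Total tardiness = 16

16


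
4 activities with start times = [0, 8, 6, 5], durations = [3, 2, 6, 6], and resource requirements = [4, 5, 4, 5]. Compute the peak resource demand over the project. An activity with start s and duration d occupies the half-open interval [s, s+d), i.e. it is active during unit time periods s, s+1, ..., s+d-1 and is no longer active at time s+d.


Each activity i is active on [start_i, start_i + duration_i).
Compute total resource usage per time slot:
  t=0: active resources = [4], total = 4
  t=1: active resources = [4], total = 4
  t=2: active resources = [4], total = 4
  t=3: active resources = [], total = 0
  t=4: active resources = [], total = 0
  t=5: active resources = [5], total = 5
  t=6: active resources = [4, 5], total = 9
  t=7: active resources = [4, 5], total = 9
  t=8: active resources = [5, 4, 5], total = 14
  t=9: active resources = [5, 4, 5], total = 14
  t=10: active resources = [4, 5], total = 9
  t=11: active resources = [4], total = 4
Peak resource demand = 14

14


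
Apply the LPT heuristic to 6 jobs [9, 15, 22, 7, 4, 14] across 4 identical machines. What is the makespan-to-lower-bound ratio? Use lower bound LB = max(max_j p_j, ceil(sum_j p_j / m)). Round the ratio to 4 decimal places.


LPT order: [22, 15, 14, 9, 7, 4]
Machine loads after assignment: [22, 15, 18, 16]
LPT makespan = 22
Lower bound = max(max_job, ceil(total/4)) = max(22, 18) = 22
Ratio = 22 / 22 = 1.0

1.0


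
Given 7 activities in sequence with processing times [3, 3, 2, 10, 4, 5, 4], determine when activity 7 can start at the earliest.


Activity 7 starts after activities 1 through 6 complete.
Predecessor durations: [3, 3, 2, 10, 4, 5]
ES = 3 + 3 + 2 + 10 + 4 + 5 = 27

27


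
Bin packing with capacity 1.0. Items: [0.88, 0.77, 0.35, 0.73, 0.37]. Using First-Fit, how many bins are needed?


Place items sequentially using First-Fit:
  Item 0.88 -> new Bin 1
  Item 0.77 -> new Bin 2
  Item 0.35 -> new Bin 3
  Item 0.73 -> new Bin 4
  Item 0.37 -> Bin 3 (now 0.72)
Total bins used = 4

4


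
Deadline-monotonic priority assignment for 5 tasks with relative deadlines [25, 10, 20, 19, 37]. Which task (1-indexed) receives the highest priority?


Sort tasks by relative deadline (ascending):
  Task 2: deadline = 10
  Task 4: deadline = 19
  Task 3: deadline = 20
  Task 1: deadline = 25
  Task 5: deadline = 37
Priority order (highest first): [2, 4, 3, 1, 5]
Highest priority task = 2

2


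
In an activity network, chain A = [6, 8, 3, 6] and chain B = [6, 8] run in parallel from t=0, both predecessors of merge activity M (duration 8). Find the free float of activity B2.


ES(B2) = sum of predecessors on chain B = 6
EF(B2) = ES + duration = 6 + 8 = 14
Successor of B2 is M. ES(M) = max(sum(A), sum(B)) = max(23, 14) = 23
Free float = ES(successor) - EF(current) = 23 - 14 = 9

9


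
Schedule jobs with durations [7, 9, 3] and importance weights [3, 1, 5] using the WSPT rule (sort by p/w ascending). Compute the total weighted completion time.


Compute p/w ratios and sort ascending (WSPT): [(3, 5), (7, 3), (9, 1)]
Compute weighted completion times:
  Job (p=3,w=5): C=3, w*C=5*3=15
  Job (p=7,w=3): C=10, w*C=3*10=30
  Job (p=9,w=1): C=19, w*C=1*19=19
Total weighted completion time = 64

64


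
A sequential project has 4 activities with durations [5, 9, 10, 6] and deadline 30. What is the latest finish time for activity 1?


LF(activity 1) = deadline - sum of successor durations
Successors: activities 2 through 4 with durations [9, 10, 6]
Sum of successor durations = 25
LF = 30 - 25 = 5

5


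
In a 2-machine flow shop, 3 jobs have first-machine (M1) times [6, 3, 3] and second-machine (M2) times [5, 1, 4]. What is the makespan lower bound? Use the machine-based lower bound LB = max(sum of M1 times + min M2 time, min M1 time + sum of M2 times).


LB1 = sum(M1 times) + min(M2 times) = 12 + 1 = 13
LB2 = min(M1 times) + sum(M2 times) = 3 + 10 = 13
Lower bound = max(LB1, LB2) = max(13, 13) = 13

13


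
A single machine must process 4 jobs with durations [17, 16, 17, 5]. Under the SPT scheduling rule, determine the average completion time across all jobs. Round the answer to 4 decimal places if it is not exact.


Sort jobs by processing time (SPT order): [5, 16, 17, 17]
Compute completion times sequentially:
  Job 1: processing = 5, completes at 5
  Job 2: processing = 16, completes at 21
  Job 3: processing = 17, completes at 38
  Job 4: processing = 17, completes at 55
Sum of completion times = 119
Average completion time = 119/4 = 29.75

29.75


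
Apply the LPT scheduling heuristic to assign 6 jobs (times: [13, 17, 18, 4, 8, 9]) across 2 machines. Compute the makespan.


Sort jobs in decreasing order (LPT): [18, 17, 13, 9, 8, 4]
Assign each job to the least loaded machine:
  Machine 1: jobs [18, 9, 8], load = 35
  Machine 2: jobs [17, 13, 4], load = 34
Makespan = max load = 35

35


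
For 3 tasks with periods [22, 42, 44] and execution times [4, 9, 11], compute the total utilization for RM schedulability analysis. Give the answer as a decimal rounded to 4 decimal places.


Compute individual utilizations (exact fractions):
  Task 1: C/T = 4/22 = 2/11 (approx. 0.1818)
  Task 2: C/T = 9/42 = 3/14 (approx. 0.2143)
  Task 3: C/T = 11/44 = 1/4 (approx. 0.25)
Total utilization U = 2/11 + 3/14 + 1/4 = 199/308
Rounded to 4 decimal places: U = 0.6461
RM (Liu & Layland) bound for 3 tasks = 0.779763; compare with U = 199/308 (approx. 0.646104)
U <= bound, so schedulable by RM sufficient condition.

0.6461


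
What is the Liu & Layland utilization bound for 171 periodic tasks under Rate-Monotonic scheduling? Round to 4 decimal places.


Compute 2^(1/171) = 1.0040617188
Subtract 1: 1.0040617188 - 1 = 0.0040617188
Multiply by n: 171 * 0.0040617188 = 0.6945539148
Round to 4 dp: 0.6946

0.6946


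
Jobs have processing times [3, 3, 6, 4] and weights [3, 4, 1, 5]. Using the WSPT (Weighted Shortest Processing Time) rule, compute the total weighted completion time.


Compute p/w ratios and sort ascending (WSPT): [(3, 4), (4, 5), (3, 3), (6, 1)]
Compute weighted completion times:
  Job (p=3,w=4): C=3, w*C=4*3=12
  Job (p=4,w=5): C=7, w*C=5*7=35
  Job (p=3,w=3): C=10, w*C=3*10=30
  Job (p=6,w=1): C=16, w*C=1*16=16
Total weighted completion time = 93

93


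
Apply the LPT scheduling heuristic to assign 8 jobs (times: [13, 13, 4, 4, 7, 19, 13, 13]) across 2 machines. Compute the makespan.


Sort jobs in decreasing order (LPT): [19, 13, 13, 13, 13, 7, 4, 4]
Assign each job to the least loaded machine:
  Machine 1: jobs [19, 13, 7, 4], load = 43
  Machine 2: jobs [13, 13, 13, 4], load = 43
Makespan = max load = 43

43


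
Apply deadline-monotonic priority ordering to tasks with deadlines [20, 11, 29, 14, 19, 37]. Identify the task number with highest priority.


Sort tasks by relative deadline (ascending):
  Task 2: deadline = 11
  Task 4: deadline = 14
  Task 5: deadline = 19
  Task 1: deadline = 20
  Task 3: deadline = 29
  Task 6: deadline = 37
Priority order (highest first): [2, 4, 5, 1, 3, 6]
Highest priority task = 2

2


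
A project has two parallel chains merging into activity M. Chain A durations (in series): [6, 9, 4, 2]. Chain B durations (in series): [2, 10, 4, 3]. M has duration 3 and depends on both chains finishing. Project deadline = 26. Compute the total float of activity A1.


Forward pass: ES(A1) = sum of predecessors on chain A = 0
EF = ES + duration = 0 + 6 = 6
Backward pass: LF(M) = deadline = 26; LS(M) = 26 - 3 = 23
LF(A1) = LS(M) - sum(successors on chain A) = 23 - 15 = 8
LS = LF - duration = 8 - 6 = 2
Total float = LS - ES = 2 - 0 = 2

2


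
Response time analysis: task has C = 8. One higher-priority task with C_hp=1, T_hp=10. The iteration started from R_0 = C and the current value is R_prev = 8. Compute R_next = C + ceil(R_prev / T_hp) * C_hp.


R_next = C + ceil(R_prev / T_hp) * C_hp
ceil(8 / 10) = ceil(0.8) = 1
Interference = 1 * 1 = 1
R_next = 8 + 1 = 9

9


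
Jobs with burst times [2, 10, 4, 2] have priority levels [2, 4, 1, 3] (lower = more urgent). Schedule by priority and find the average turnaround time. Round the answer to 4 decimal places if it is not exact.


Sort by priority (ascending = highest first):
Order: [(1, 4), (2, 2), (3, 2), (4, 10)]
Completion times:
  Priority 1, burst=4, C=4
  Priority 2, burst=2, C=6
  Priority 3, burst=2, C=8
  Priority 4, burst=10, C=18
Average turnaround = 36/4 = 9.0

9.0


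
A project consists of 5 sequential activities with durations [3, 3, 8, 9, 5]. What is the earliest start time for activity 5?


Activity 5 starts after activities 1 through 4 complete.
Predecessor durations: [3, 3, 8, 9]
ES = 3 + 3 + 8 + 9 = 23

23


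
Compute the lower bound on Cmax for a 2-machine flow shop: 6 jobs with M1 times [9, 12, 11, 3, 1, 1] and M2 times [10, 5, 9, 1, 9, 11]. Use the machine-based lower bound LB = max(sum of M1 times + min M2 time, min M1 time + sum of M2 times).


LB1 = sum(M1 times) + min(M2 times) = 37 + 1 = 38
LB2 = min(M1 times) + sum(M2 times) = 1 + 45 = 46
Lower bound = max(LB1, LB2) = max(38, 46) = 46

46


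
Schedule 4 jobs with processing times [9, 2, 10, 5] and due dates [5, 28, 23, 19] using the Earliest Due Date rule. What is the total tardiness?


Sort by due date (EDD order): [(9, 5), (5, 19), (10, 23), (2, 28)]
Compute completion times and tardiness:
  Job 1: p=9, d=5, C=9, tardiness=max(0,9-5)=4
  Job 2: p=5, d=19, C=14, tardiness=max(0,14-19)=0
  Job 3: p=10, d=23, C=24, tardiness=max(0,24-23)=1
  Job 4: p=2, d=28, C=26, tardiness=max(0,26-28)=0
Total tardiness = 5

5


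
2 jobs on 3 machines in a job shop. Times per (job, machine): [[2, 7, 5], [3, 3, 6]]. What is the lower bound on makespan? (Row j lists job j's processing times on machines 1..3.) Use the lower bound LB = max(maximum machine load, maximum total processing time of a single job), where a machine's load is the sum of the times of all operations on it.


Machine loads:
  Machine 1: 2 + 3 = 5
  Machine 2: 7 + 3 = 10
  Machine 3: 5 + 6 = 11
Max machine load = 11
Job totals:
  Job 1: 14
  Job 2: 12
Max job total = 14
Lower bound = max(11, 14) = 14

14


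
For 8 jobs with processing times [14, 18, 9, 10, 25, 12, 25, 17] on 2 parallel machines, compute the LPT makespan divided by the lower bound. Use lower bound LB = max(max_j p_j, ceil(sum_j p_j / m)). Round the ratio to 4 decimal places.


LPT order: [25, 25, 18, 17, 14, 12, 10, 9]
Machine loads after assignment: [65, 65]
LPT makespan = 65
Lower bound = max(max_job, ceil(total/2)) = max(25, 65) = 65
Ratio = 65 / 65 = 1.0

1.0


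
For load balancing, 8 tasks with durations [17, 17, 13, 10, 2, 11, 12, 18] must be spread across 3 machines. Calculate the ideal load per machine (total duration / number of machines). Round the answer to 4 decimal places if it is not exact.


Total processing time = 17 + 17 + 13 + 10 + 2 + 11 + 12 + 18 = 100
Number of machines = 3
Ideal balanced load = 100 / 3 = 33.3333

33.3333


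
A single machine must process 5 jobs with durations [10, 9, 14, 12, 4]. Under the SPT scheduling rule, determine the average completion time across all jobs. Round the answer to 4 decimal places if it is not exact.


Sort jobs by processing time (SPT order): [4, 9, 10, 12, 14]
Compute completion times sequentially:
  Job 1: processing = 4, completes at 4
  Job 2: processing = 9, completes at 13
  Job 3: processing = 10, completes at 23
  Job 4: processing = 12, completes at 35
  Job 5: processing = 14, completes at 49
Sum of completion times = 124
Average completion time = 124/5 = 24.8

24.8


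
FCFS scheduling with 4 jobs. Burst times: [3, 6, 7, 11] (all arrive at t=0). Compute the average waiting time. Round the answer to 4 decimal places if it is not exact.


FCFS order (as given): [3, 6, 7, 11]
Waiting times:
  Job 1: wait = 0
  Job 2: wait = 3
  Job 3: wait = 9
  Job 4: wait = 16
Sum of waiting times = 28
Average waiting time = 28/4 = 7.0

7.0


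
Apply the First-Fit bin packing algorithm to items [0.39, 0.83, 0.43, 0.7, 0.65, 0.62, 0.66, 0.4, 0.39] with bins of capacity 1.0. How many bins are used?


Place items sequentially using First-Fit:
  Item 0.39 -> new Bin 1
  Item 0.83 -> new Bin 2
  Item 0.43 -> Bin 1 (now 0.82)
  Item 0.7 -> new Bin 3
  Item 0.65 -> new Bin 4
  Item 0.62 -> new Bin 5
  Item 0.66 -> new Bin 6
  Item 0.4 -> new Bin 7
  Item 0.39 -> Bin 7 (now 0.79)
Total bins used = 7

7


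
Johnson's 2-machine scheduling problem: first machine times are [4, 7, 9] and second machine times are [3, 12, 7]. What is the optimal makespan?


Apply Johnson's rule:
  Group 1 (a <= b): [(2, 7, 12)]
  Group 2 (a > b): [(3, 9, 7), (1, 4, 3)]
Optimal job order: [2, 3, 1]
Schedule:
  Job 2: M1 done at 7, M2 done at 19
  Job 3: M1 done at 16, M2 done at 26
  Job 1: M1 done at 20, M2 done at 29
Makespan = 29

29


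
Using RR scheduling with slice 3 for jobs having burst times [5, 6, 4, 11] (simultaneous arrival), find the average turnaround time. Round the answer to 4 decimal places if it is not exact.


Time quantum = 3
Execution trace:
  J1 runs 3 units, time = 3
  J2 runs 3 units, time = 6
  J3 runs 3 units, time = 9
  J4 runs 3 units, time = 12
  J1 runs 2 units, time = 14
  J2 runs 3 units, time = 17
  J3 runs 1 units, time = 18
  J4 runs 3 units, time = 21
  J4 runs 3 units, time = 24
  J4 runs 2 units, time = 26
Finish times: [14, 17, 18, 26]
Average turnaround = 75/4 = 18.75

18.75


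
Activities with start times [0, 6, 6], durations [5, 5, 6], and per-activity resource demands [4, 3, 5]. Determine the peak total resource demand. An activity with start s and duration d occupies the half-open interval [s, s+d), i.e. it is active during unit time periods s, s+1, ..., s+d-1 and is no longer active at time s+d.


Each activity i is active on [start_i, start_i + duration_i).
Compute total resource usage per time slot:
  t=0: active resources = [4], total = 4
  t=1: active resources = [4], total = 4
  t=2: active resources = [4], total = 4
  t=3: active resources = [4], total = 4
  t=4: active resources = [4], total = 4
  t=5: active resources = [], total = 0
  t=6: active resources = [3, 5], total = 8
  t=7: active resources = [3, 5], total = 8
  t=8: active resources = [3, 5], total = 8
  t=9: active resources = [3, 5], total = 8
  t=10: active resources = [3, 5], total = 8
  t=11: active resources = [5], total = 5
Peak resource demand = 8

8


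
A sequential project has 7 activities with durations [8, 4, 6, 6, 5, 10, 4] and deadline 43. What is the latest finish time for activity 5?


LF(activity 5) = deadline - sum of successor durations
Successors: activities 6 through 7 with durations [10, 4]
Sum of successor durations = 14
LF = 43 - 14 = 29

29


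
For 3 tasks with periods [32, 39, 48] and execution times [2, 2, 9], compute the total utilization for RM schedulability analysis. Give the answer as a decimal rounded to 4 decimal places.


Compute individual utilizations (exact fractions):
  Task 1: C/T = 2/32 = 1/16 (approx. 0.0625)
  Task 2: C/T = 2/39 (approx. 0.0513)
  Task 3: C/T = 9/48 = 3/16 (approx. 0.1875)
Total utilization U = 1/16 + 2/39 + 3/16 = 47/156
Rounded to 4 decimal places: U = 0.3013
RM (Liu & Layland) bound for 3 tasks = 0.779763; compare with U = 47/156 (approx. 0.301282)
U <= bound, so schedulable by RM sufficient condition.

0.3013


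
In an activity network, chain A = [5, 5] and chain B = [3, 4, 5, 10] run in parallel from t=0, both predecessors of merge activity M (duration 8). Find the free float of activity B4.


ES(B4) = sum of predecessors on chain B = 12
EF(B4) = ES + duration = 12 + 10 = 22
Successor of B4 is M. ES(M) = max(sum(A), sum(B)) = max(10, 22) = 22
Free float = ES(successor) - EF(current) = 22 - 22 = 0

0


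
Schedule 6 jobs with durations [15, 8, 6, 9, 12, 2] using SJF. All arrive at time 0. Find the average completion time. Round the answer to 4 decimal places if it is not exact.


SJF order (ascending): [2, 6, 8, 9, 12, 15]
Completion times:
  Job 1: burst=2, C=2
  Job 2: burst=6, C=8
  Job 3: burst=8, C=16
  Job 4: burst=9, C=25
  Job 5: burst=12, C=37
  Job 6: burst=15, C=52
Average completion = 140/6 = 23.3333

23.3333


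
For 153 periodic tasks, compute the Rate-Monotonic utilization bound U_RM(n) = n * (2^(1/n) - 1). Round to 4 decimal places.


Compute 2^(1/153) = 1.0045406514
Subtract 1: 1.0045406514 - 1 = 0.0045406514
Multiply by n: 153 * 0.0045406514 = 0.6947196642
Round to 4 dp: 0.6947

0.6947


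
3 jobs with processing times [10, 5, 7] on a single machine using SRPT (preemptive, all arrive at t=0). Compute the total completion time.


Since all jobs arrive at t=0, SRPT equals SPT ordering.
SPT order: [5, 7, 10]
Completion times:
  Job 1: p=5, C=5
  Job 2: p=7, C=12
  Job 3: p=10, C=22
Total completion time = 5 + 12 + 22 = 39

39


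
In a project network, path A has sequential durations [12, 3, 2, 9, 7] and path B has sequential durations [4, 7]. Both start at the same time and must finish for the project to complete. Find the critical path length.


Path A total = 12 + 3 + 2 + 9 + 7 = 33
Path B total = 4 + 7 = 11
Critical path = longest path = max(33, 11) = 33

33


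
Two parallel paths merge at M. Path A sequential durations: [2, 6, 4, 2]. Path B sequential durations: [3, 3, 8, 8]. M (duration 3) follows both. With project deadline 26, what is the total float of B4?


Forward pass: ES(B4) = sum of predecessors on chain B = 14
EF = ES + duration = 14 + 8 = 22
Backward pass: LF(M) = deadline = 26; LS(M) = 26 - 3 = 23
LF(B4) = LS(M) - sum(successors on chain B) = 23 - 0 = 23
LS = LF - duration = 23 - 8 = 15
Total float = LS - ES = 15 - 14 = 1

1


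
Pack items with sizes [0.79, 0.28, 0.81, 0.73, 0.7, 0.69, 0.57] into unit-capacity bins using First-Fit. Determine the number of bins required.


Place items sequentially using First-Fit:
  Item 0.79 -> new Bin 1
  Item 0.28 -> new Bin 2
  Item 0.81 -> new Bin 3
  Item 0.73 -> new Bin 4
  Item 0.7 -> Bin 2 (now 0.98)
  Item 0.69 -> new Bin 5
  Item 0.57 -> new Bin 6
Total bins used = 6

6


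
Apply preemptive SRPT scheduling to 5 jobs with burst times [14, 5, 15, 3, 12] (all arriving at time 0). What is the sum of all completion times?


Since all jobs arrive at t=0, SRPT equals SPT ordering.
SPT order: [3, 5, 12, 14, 15]
Completion times:
  Job 1: p=3, C=3
  Job 2: p=5, C=8
  Job 3: p=12, C=20
  Job 4: p=14, C=34
  Job 5: p=15, C=49
Total completion time = 3 + 8 + 20 + 34 + 49 = 114

114
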